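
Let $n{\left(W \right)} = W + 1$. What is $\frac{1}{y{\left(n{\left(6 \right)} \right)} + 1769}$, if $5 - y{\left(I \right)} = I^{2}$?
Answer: $\frac{1}{1725} \approx 0.00057971$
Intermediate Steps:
$n{\left(W \right)} = 1 + W$
$y{\left(I \right)} = 5 - I^{2}$
$\frac{1}{y{\left(n{\left(6 \right)} \right)} + 1769} = \frac{1}{\left(5 - \left(1 + 6\right)^{2}\right) + 1769} = \frac{1}{\left(5 - 7^{2}\right) + 1769} = \frac{1}{\left(5 - 49\right) + 1769} = \frac{1}{-44 + 1769} = \frac{1}{1725}$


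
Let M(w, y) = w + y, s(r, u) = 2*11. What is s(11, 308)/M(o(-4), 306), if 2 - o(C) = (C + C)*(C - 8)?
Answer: 11/106 ≈ 0.10377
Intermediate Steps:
s(r, u) = 22
o(C) = 2 - 2*C*(-8 + C) (o(C) = 2 - (C + C)*(C - 8) = 2 - 2*C*(-8 + C))
s(11, 308)/M(o(-4), 306) = 22/((2 - 2*(-4)² + 16*(-4)) + 306) = 22/((2 - 2*16 - 64) + 306) = 22/((2 - 32 - 64) + 306) = 22/(-94 + 306) = 22/212 = 22*(1/212) = 11/106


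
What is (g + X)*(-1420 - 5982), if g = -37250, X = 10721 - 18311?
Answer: 331905680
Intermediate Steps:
X = -7590
(g + X)*(-1420 - 5982) = (-37250 - 7590)*(-1420 - 5982) = -44840*(-7402) = 331905680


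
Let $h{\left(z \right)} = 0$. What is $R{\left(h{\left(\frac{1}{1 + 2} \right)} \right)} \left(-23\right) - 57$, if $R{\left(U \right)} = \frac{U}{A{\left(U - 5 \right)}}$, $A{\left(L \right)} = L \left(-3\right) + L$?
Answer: $-57$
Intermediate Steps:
$A{\left(L \right)} = - 2 L$ ($A{\left(L \right)} = - 3 L + L = - 2 L$)
$R{\left(U \right)} = \frac{U}{10 - 2 U}$ ($R{\left(U \right)} = \frac{U}{\left(-2\right) \left(U - 5\right)} = \frac{U}{\left(-2\right) \left(-5 + U\right)} = \frac{U}{10 - 2 U}$)
$R{\left(h{\left(\frac{1}{1 + 2} \right)} \right)} \left(-23\right) - 57 = \frac{1}{2} \cdot 0 \frac{1}{5 - 0} \left(-23\right) - 57 = \frac{1}{2} \cdot 0 \frac{1}{5 + 0} \left(-23\right) - 57 = \frac{1}{2} \cdot 0 \cdot \frac{1}{5} \left(-23\right) - 57 = 0 \left(-23\right) - 57 = 0 - 57 = -57$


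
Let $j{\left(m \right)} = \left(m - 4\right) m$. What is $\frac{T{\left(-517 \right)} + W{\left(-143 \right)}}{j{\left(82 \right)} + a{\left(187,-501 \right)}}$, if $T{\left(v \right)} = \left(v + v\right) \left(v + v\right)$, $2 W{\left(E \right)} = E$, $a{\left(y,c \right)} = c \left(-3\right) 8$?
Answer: $\frac{712723}{12280} \approx 58.039$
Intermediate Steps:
$a{\left(y,c \right)} = - 24 c$ ($a{\left(y,c \right)} = - 3 c 8 = - 24 c$)
$W{\left(E \right)} = \frac{E}{2}$
$T{\left(v \right)} = 4 v^{2}$ ($T{\left(v \right)} = 2 v 2 v = 4 v^{2}$)
$j{\left(m \right)} = m \left(-4 + m\right)$ ($j{\left(m \right)} = \left(-4 + m\right) m = m \left(-4 + m\right)$)
$\frac{T{\left(-517 \right)} + W{\left(-143 \right)}}{j{\left(82 \right)} + a{\left(187,-501 \right)}} = \frac{4 \left(-517\right)^{2} + \frac{1}{2} \left(-143\right)}{82 \left(-4 + 82\right) - -12024} = \frac{4 \cdot 267289 - \frac{143}{2}}{82 \cdot 78 + 12024} = \frac{1069156 - \frac{143}{2}}{6396 + 12024} = \frac{2138169}{2 \cdot 18420} = \frac{2138169}{2} \cdot \frac{1}{18420} = \frac{712723}{12280}$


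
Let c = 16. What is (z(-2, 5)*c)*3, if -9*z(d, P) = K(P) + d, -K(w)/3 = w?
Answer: 272/3 ≈ 90.667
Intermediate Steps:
K(w) = -3*w
z(d, P) = -d/9 + P/3 (z(d, P) = -(-3*P + d)/9 = -(d - 3*P)/9 = -d/9 + P/3)
(z(-2, 5)*c)*3 = ((-⅑*(-2) + (⅓)*5)*16)*3 = ((2/9 + 5/3)*16)*3 = ((17/9)*16)*3 = (272/9)*3 = 272/3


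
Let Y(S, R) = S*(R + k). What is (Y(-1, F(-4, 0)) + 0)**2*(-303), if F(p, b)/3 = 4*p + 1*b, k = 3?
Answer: -613575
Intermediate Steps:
F(p, b) = 3*b + 12*p (F(p, b) = 3*(4*p + 1*b) = 3*(4*p + b) = 3*(b + 4*p) = 3*b + 12*p)
Y(S, R) = S*(3 + R) (Y(S, R) = S*(R + 3) = S*(3 + R))
(Y(-1, F(-4, 0)) + 0)**2*(-303) = (-(3 + (3*0 + 12*(-4))) + 0)**2*(-303) = (-(3 + (0 - 48)) + 0)**2*(-303) = (-(3 - 48) + 0)**2*(-303) = (-1*(-45) + 0)**2*(-303) = (45 + 0)**2*(-303) = 45**2*(-303) = 2025*(-303) = -613575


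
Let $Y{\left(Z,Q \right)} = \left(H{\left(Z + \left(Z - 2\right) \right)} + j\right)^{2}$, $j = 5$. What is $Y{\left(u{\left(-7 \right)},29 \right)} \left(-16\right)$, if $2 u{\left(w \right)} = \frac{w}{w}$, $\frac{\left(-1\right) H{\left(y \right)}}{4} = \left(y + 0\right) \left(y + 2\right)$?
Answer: $-1296$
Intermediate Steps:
$H{\left(y \right)} = - 4 y \left(2 + y\right)$ ($H{\left(y \right)} = - 4 \left(y + 0\right) \left(y + 2\right) = - 4 y \left(2 + y\right)$)
$u{\left(w \right)} = \frac{1}{2}$ ($u{\left(w \right)} = \frac{w \frac{1}{w}}{2} = \frac{1}{2} \cdot 1 = \frac{1}{2}$)
$Y{\left(Z,Q \right)} = \left(5 - 8 Z \left(-2 + 2 Z\right)\right)^{2}$ ($Y{\left(Z,Q \right)} = \left(- 4 \left(Z + \left(Z - 2\right)\right) \left(2 + \left(Z + \left(Z - 2\right)\right)\right) + 5\right)^{2} = \left(- 4 \left(Z + \left(-2 + Z\right)\right) \left(2 + \left(Z + \left(-2 + Z\right)\right)\right) + 5\right)^{2} = \left(- 4 \left(-2 + 2 Z\right) \left(2 + \left(-2 + 2 Z\right)\right) + 5\right)^{2} = \left(- 4 \left(-2 + 2 Z\right) 2 Z + 5\right)^{2} = \left(- 8 Z \left(-2 + 2 Z\right) + 5\right)^{2} = \left(5 - 8 Z \left(-2 + 2 Z\right)\right)^{2}$)
$Y{\left(u{\left(-7 \right)},29 \right)} \left(-16\right) = \left(-5 + 16 \cdot \frac{1}{2} \left(-1 + \frac{1}{2}\right)\right)^{2} \left(-16\right) = \left(-5 + 16 \cdot \frac{1}{2} \left(- \frac{1}{2}\right)\right)^{2} \left(-16\right) = \left(-5 - 4\right)^{2} \left(-16\right) = \left(-9\right)^{2} \left(-16\right) = 81 \left(-16\right) = -1296$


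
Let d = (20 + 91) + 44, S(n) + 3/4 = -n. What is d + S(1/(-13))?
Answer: 8025/52 ≈ 154.33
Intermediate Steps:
S(n) = -¾ - n
d = 155 (d = 111 + 44 = 155)
d + S(1/(-13)) = 155 + (-¾ - 1/(-13)) = 155 + (-¾ - (-1)/13) = 155 + (-¾ - 1*(-1/13)) = 155 + (-¾ + 1/13) = 155 - 35/52 = 8025/52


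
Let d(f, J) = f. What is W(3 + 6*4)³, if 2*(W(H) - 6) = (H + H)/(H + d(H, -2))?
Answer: 2197/8 ≈ 274.63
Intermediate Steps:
W(H) = 13/2 (W(H) = 6 + ((H + H)/(H + H))/2 = 6 + ((2*H)/((2*H)))/2 = 6 + ((2*H)*(1/(2*H)))/2 = 6 + (½)*1 = 6 + ½ = 13/2)
W(3 + 6*4)³ = (13/2)³ = 2197/8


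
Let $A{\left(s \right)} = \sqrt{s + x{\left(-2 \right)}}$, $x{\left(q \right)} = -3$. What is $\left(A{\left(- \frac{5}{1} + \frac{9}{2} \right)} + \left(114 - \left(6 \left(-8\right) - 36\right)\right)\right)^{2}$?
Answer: $\frac{\left(396 + i \sqrt{14}\right)^{2}}{4} \approx 39201.0 + 740.85 i$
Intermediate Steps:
$A{\left(s \right)} = \sqrt{-3 + s}$ ($A{\left(s \right)} = \sqrt{s - 3} = \sqrt{-3 + s}$)
$\left(A{\left(- \frac{5}{1} + \frac{9}{2} \right)} + \left(114 - \left(6 \left(-8\right) - 36\right)\right)\right)^{2} = \left(\sqrt{-3 + \left(- \frac{5}{1} + \frac{9}{2}\right)} + \left(114 - \left(6 \left(-8\right) - 36\right)\right)\right)^{2} = \left(\sqrt{-3 + \left(\left(-5\right) 1 + 9 \cdot \frac{1}{2}\right)} + \left(114 - \left(-48 - 36\right)\right)\right)^{2} = \left(\sqrt{-3 + \left(-5 + \frac{9}{2}\right)} + \left(114 - -84\right)\right)^{2} = \left(\sqrt{-3 - \frac{1}{2}} + \left(114 + 84\right)\right)^{2} = \left(\sqrt{- \frac{7}{2}} + 198\right)^{2} = \left(\frac{i \sqrt{14}}{2} + 198\right)^{2} = \left(198 + \frac{i \sqrt{14}}{2}\right)^{2}$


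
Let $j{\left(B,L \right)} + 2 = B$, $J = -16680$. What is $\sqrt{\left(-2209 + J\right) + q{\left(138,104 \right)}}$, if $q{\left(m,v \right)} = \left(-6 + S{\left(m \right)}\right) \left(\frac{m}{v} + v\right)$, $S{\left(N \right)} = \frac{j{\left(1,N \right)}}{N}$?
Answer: $\frac{i \sqrt{251317687218}}{3588} \approx 139.72 i$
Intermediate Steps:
$j{\left(B,L \right)} = -2 + B$
$S{\left(N \right)} = - \frac{1}{N}$ ($S{\left(N \right)} = \frac{-2 + 1}{N} = - \frac{1}{N}$)
$q{\left(m,v \right)} = \left(-6 - \frac{1}{m}\right) \left(v + \frac{m}{v}\right)$ ($q{\left(m,v \right)} = \left(-6 - \frac{1}{m}\right) \left(\frac{m}{v} + v\right) = \left(-6 - \frac{1}{m}\right) \left(v + \frac{m}{v}\right)$)
$\sqrt{\left(-2209 + J\right) + q{\left(138,104 \right)}} = \sqrt{\left(-2209 - 16680\right) - \frac{\left(1 + 6 \cdot 138\right) \left(138 + 104^{2}\right)}{138 \cdot 104}} = \sqrt{-18889 - \frac{1}{138} \cdot \frac{1}{104} \left(1 + 828\right) \left(138 + 10816\right)} = \sqrt{-18889 - \frac{1}{138} \cdot \frac{1}{104} \cdot 829 \cdot 10954} = \sqrt{-18889 - \frac{4540433}{7176}} = \sqrt{- \frac{140087897}{7176}} = \frac{i \sqrt{251317687218}}{3588}$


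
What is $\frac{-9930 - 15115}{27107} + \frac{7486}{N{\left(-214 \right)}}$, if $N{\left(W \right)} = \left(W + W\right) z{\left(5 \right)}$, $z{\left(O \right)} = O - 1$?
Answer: $- \frac{122900021}{23203592} \approx -5.2966$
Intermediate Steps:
$z{\left(O \right)} = -1 + O$
$N{\left(W \right)} = 8 W$ ($N{\left(W \right)} = \left(W + W\right) \left(-1 + 5\right) = 2 W 4 = 8 W$)
$\frac{-9930 - 15115}{27107} + \frac{7486}{N{\left(-214 \right)}} = \frac{-9930 - 15115}{27107} + \frac{7486}{8 \left(-214\right)} = \left(-9930 - 15115\right) \frac{1}{27107} + \frac{7486}{-1712} = \left(-25045\right) \frac{1}{27107} + 7486 \left(- \frac{1}{1712}\right) = - \frac{25045}{27107} - \frac{3743}{856} = - \frac{122900021}{23203592}$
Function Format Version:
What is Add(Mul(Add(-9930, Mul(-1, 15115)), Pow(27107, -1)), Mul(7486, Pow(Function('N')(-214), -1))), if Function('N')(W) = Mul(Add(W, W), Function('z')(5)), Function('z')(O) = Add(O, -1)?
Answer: Rational(-122900021, 23203592) ≈ -5.2966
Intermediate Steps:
Function('z')(O) = Add(-1, O)
Function('N')(W) = Mul(8, W) (Function('N')(W) = Mul(Add(W, W), Add(-1, 5)) = Mul(Mul(2, W), 4) = Mul(8, W))
Add(Mul(Add(-9930, Mul(-1, 15115)), Pow(27107, -1)), Mul(7486, Pow(Function('N')(-214), -1))) = Add(Mul(Add(-9930, Mul(-1, 15115)), Pow(27107, -1)), Mul(7486, Pow(Mul(8, -214), -1))) = Add(Mul(Add(-9930, -15115), Rational(1, 27107)), Mul(7486, Pow(-1712, -1))) = Add(Mul(-25045, Rational(1, 27107)), Mul(7486, Rational(-1, 1712))) = Add(Rational(-25045, 27107), Rational(-3743, 856)) = Rational(-122900021, 23203592)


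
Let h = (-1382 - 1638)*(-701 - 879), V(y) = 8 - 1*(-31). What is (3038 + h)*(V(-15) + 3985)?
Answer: 19213143312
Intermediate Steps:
V(y) = 39 (V(y) = 8 + 31 = 39)
h = 4771600 (h = -3020*(-1580) = 4771600)
(3038 + h)*(V(-15) + 3985) = (3038 + 4771600)*(39 + 3985) = 4774638*4024 = 19213143312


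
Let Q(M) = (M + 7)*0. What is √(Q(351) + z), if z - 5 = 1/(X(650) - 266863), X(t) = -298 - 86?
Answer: √357104527798/267247 ≈ 2.2361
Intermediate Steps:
X(t) = -384
Q(M) = 0 (Q(M) = (7 + M)*0 = 0)
z = 1336234/267247 (z = 5 + 1/(-384 - 266863) = 5 + 1/(-267247) = 5 - 1/267247 = 1336234/267247 ≈ 5.0000)
√(Q(351) + z) = √(0 + 1336234/267247) = √(1336234/267247) = √357104527798/267247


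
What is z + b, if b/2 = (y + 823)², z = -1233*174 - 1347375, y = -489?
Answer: -1338805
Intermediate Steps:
z = -1561917 (z = -214542 - 1347375 = -1561917)
b = 223112 (b = 2*(-489 + 823)² = 2*334² = 2*111556 = 223112)
z + b = -1561917 + 223112 = -1338805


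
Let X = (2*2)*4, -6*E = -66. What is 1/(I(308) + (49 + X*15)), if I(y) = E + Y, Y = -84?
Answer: 1/216 ≈ 0.0046296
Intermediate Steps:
E = 11 (E = -⅙*(-66) = 11)
X = 16 (X = 4*4 = 16)
I(y) = -73 (I(y) = 11 - 84 = -73)
1/(I(308) + (49 + X*15)) = 1/(-73 + (49 + 16*15)) = 1/(-73 + (49 + 240)) = 1/(-73 + 289) = 1/216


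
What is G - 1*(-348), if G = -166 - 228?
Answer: -46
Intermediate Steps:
G = -394
G - 1*(-348) = -394 - 1*(-348) = -394 + 348 = -46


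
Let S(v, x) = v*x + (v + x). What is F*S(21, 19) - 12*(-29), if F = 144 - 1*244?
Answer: -43552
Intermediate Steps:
F = -100 (F = 144 - 244 = -100)
S(v, x) = v + x + v*x
F*S(21, 19) - 12*(-29) = -100*(21 + 19 + 21*19) - 12*(-29) = -100*(21 + 19 + 399) + 348 = -100*439 + 348 = -43900 + 348 = -43552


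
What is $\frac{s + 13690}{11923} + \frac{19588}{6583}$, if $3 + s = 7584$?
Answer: $\frac{373574717}{78489109} \approx 4.7596$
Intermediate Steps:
$s = 7581$ ($s = -3 + 7584 = 7581$)
$\frac{s + 13690}{11923} + \frac{19588}{6583} = \frac{7581 + 13690}{11923} + \frac{19588}{6583} = 21271 \cdot \frac{1}{11923} + 19588 \cdot \frac{1}{6583} = \frac{21271}{11923} + \frac{19588}{6583} = \frac{373574717}{78489109}$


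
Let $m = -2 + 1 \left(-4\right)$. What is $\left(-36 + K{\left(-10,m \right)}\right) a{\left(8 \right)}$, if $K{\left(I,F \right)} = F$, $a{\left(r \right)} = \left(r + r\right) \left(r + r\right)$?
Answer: $-10752$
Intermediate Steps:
$m = -6$ ($m = -2 - 4 = -6$)
$a{\left(r \right)} = 4 r^{2}$ ($a{\left(r \right)} = 2 r 2 r = 4 r^{2}$)
$\left(-36 + K{\left(-10,m \right)}\right) a{\left(8 \right)} = \left(-36 - 6\right) 4 \cdot 8^{2} = - 42 \cdot 4 \cdot 64 = \left(-42\right) 256 = -10752$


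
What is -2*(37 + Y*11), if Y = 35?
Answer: -844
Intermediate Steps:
-2*(37 + Y*11) = -2*(37 + 35*11) = -2*(37 + 385) = -2*422 = -844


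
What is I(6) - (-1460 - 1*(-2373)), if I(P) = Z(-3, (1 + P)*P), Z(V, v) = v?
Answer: -871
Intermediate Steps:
I(P) = P*(1 + P) (I(P) = (1 + P)*P = P*(1 + P))
I(6) - (-1460 - 1*(-2373)) = 6*(1 + 6) - (-1460 - 1*(-2373)) = 6*7 - (-1460 + 2373) = 42 - 1*913 = 42 - 913 = -871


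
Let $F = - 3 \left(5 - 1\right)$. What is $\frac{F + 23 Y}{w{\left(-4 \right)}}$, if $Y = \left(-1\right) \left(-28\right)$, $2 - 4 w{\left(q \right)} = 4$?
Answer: $-1264$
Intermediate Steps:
$w{\left(q \right)} = - \frac{1}{2}$ ($w{\left(q \right)} = \frac{1}{2} - 1 = - \frac{1}{2}$)
$F = -12$ ($F = \left(-3\right) 4 = -12$)
$Y = 28$
$\frac{F + 23 Y}{w{\left(-4 \right)}} = \frac{-12 + 23 \cdot 28}{- \frac{1}{2}} = \left(-12 + 644\right) \left(-2\right) = 632 \left(-2\right) = -1264$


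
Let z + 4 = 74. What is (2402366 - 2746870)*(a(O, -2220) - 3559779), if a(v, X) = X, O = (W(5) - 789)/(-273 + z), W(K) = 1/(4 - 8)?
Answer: 1227122903496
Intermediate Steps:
z = 70 (z = -4 + 74 = 70)
W(K) = -¼ (W(K) = 1/(-4) = -¼)
O = 451/116 (O = (-¼ - 789)/(-273 + 70) = -3157/4/(-203) = -3157/4*(-1/203) = 451/116 ≈ 3.8879)
(2402366 - 2746870)*(a(O, -2220) - 3559779) = (2402366 - 2746870)*(-2220 - 3559779) = -344504*(-3561999) = 1227122903496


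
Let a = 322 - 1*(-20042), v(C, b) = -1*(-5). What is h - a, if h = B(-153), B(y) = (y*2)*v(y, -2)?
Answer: -21894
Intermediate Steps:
v(C, b) = 5
B(y) = 10*y (B(y) = (y*2)*5 = (2*y)*5 = 10*y)
h = -1530 (h = 10*(-153) = -1530)
a = 20364 (a = 322 + 20042 = 20364)
h - a = -1530 - 1*20364 = -1530 - 20364 = -21894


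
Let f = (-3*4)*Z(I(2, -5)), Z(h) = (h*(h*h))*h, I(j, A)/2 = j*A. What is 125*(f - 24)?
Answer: -240003000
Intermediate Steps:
I(j, A) = 2*A*j (I(j, A) = 2*(j*A) = 2*(A*j) = 2*A*j)
Z(h) = h⁴ (Z(h) = (h*h²)*h = h³*h = h⁴)
f = -1920000 (f = (-3*4)*(2*(-5)*2)⁴ = -12*(-20)⁴ = -12*160000 = -1920000)
125*(f - 24) = 125*(-1920000 - 24) = 125*(-1920024) = -240003000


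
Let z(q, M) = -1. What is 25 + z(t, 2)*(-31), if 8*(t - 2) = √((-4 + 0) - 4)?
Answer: 56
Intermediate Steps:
t = 2 + I*√2/4 (t = 2 + √((-4 + 0) - 4)/8 = 2 + √(-4 - 4)/8 = 2 + √(-8)/8 = 2 + (2*I*√2)/8 = 2 + I*√2/4 ≈ 2.0 + 0.35355*I)
25 + z(t, 2)*(-31) = 25 - 1*(-31) = 25 + 31 = 56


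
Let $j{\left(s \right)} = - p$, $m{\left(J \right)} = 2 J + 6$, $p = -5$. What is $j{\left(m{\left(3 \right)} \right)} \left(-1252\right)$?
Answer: $-6260$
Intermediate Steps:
$m{\left(J \right)} = 6 + 2 J$
$j{\left(s \right)} = 5$ ($j{\left(s \right)} = \left(-1\right) \left(-5\right) = 5$)
$j{\left(m{\left(3 \right)} \right)} \left(-1252\right) = 5 \left(-1252\right) = -6260$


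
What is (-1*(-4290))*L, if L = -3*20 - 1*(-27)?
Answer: -141570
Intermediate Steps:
L = -33 (L = -60 + 27 = -33)
(-1*(-4290))*L = -1*(-4290)*(-33) = 4290*(-33) = -141570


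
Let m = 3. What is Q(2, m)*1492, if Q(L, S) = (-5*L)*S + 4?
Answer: -38792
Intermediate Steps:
Q(L, S) = 4 - 5*L*S (Q(L, S) = -5*L*S + 4 = 4 - 5*L*S)
Q(2, m)*1492 = (4 - 5*2*3)*1492 = (4 - 30)*1492 = -26*1492 = -38792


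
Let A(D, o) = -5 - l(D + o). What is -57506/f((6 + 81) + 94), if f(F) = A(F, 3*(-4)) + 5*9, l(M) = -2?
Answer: -28753/21 ≈ -1369.2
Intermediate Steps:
A(D, o) = -3 (A(D, o) = -5 - 1*(-2) = -5 + 2 = -3)
f(F) = 42 (f(F) = -3 + 5*9 = -3 + 45 = 42)
-57506/f((6 + 81) + 94) = -57506/42 = -57506*1/42 = -28753/21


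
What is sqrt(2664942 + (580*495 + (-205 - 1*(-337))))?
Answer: sqrt(2952174) ≈ 1718.2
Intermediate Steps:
sqrt(2664942 + (580*495 + (-205 - 1*(-337)))) = sqrt(2664942 + (287100 + (-205 + 337))) = sqrt(2664942 + (287100 + 132)) = sqrt(2664942 + 287232) = sqrt(2952174)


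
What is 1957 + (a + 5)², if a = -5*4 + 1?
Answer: 2153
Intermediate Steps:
a = -19 (a = -20 + 1 = -19)
1957 + (a + 5)² = 1957 + (-19 + 5)² = 1957 + (-14)² = 1957 + 196 = 2153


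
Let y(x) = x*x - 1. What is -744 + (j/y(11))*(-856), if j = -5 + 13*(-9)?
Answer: 1894/15 ≈ 126.27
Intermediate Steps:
j = -122 (j = -5 - 117 = -122)
y(x) = -1 + x² (y(x) = x² - 1 = -1 + x²)
-744 + (j/y(11))*(-856) = -744 - 122/(-1 + 11²)*(-856) = -744 - 122/(-1 + 121)*(-856) = -744 - 122/120*(-856) = -744 - 122*1/120*(-856) = -744 - 61/60*(-856) = -744 + 13054/15 = 1894/15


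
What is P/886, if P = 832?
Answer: 416/443 ≈ 0.93905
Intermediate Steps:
P/886 = 832/886 = 832*(1/886) = 416/443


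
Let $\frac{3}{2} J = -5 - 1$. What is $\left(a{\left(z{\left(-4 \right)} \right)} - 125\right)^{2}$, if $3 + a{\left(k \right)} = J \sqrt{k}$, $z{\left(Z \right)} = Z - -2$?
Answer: $16352 + 1024 i \sqrt{2} \approx 16352.0 + 1448.2 i$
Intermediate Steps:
$z{\left(Z \right)} = 2 + Z$ ($z{\left(Z \right)} = Z + 2 = 2 + Z$)
$J = -4$ ($J = \frac{2 \left(-5 - 1\right)}{3} = \frac{2}{3} \left(-6\right) = -4$)
$a{\left(k \right)} = -3 - 4 \sqrt{k}$
$\left(a{\left(z{\left(-4 \right)} \right)} - 125\right)^{2} = \left(\left(-3 - 4 \sqrt{2 - 4}\right) - 125\right)^{2} = \left(\left(-3 - 4 \sqrt{-2}\right) - 125\right)^{2} = \left(\left(-3 - 4 i \sqrt{2}\right) - 125\right)^{2} = \left(-128 - 4 i \sqrt{2}\right)^{2}$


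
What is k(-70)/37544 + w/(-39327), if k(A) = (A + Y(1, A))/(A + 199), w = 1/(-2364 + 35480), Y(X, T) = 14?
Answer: -3039025307/262813519324668 ≈ -1.1563e-5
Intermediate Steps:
w = 1/33116 ≈ 3.0197e-5
k(A) = (14 + A)/(199 + A) (k(A) = (A + 14)/(A + 199) = (14 + A)/(199 + A))
k(-70)/37544 + w/(-39327) = ((14 - 70)/(199 - 70))/37544 + (1/33116)/(-39327) = (-56/129)*(1/37544) + (1/33116)*(-1/39327) = ((1/129)*(-56))*(1/37544) - 1/1302352932 = -56/129*1/37544 - 1/1302352932 = -7/605397 - 1/1302352932 = -3039025307/262813519324668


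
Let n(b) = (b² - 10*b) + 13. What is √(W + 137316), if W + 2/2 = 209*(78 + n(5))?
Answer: √151109 ≈ 388.73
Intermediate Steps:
n(b) = 13 + b² - 10*b
W = 13793 (W = -1 + 209*(78 + (13 + 5² - 10*5)) = -1 + 209*(78 + (13 + 25 - 50)) = -1 + 209*(78 - 12) = -1 + 209*66 = -1 + 13794 = 13793)
√(W + 137316) = √(13793 + 137316) = √151109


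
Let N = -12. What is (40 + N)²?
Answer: 784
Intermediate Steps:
(40 + N)² = (40 - 12)² = 28² = 784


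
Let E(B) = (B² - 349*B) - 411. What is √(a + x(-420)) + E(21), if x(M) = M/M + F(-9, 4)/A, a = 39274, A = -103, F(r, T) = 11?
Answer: -7299 + √416667342/103 ≈ -7100.8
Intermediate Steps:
E(B) = -411 + B² - 349*B
x(M) = 92/103 (x(M) = M/M + 11/(-103) = 1 + 11*(-1/103) = 1 - 11/103 = 92/103)
√(a + x(-420)) + E(21) = √(39274 + 92/103) + (-411 + 21² - 349*21) = √(4045314/103) + (-411 + 441 - 7329) = √416667342/103 - 7299 = -7299 + √416667342/103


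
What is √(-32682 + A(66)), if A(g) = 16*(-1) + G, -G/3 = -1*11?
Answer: I*√32665 ≈ 180.73*I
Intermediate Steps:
G = 33 (G = -(-3)*11 = -3*(-11) = 33)
A(g) = 17 (A(g) = 16*(-1) + 33 = -16 + 33 = 17)
√(-32682 + A(66)) = √(-32682 + 17) = √(-32665) = I*√32665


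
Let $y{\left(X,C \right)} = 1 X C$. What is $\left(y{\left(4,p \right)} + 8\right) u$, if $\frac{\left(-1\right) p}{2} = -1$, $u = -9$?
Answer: $-144$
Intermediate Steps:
$p = 2$ ($p = \left(-2\right) \left(-1\right) = 2$)
$y{\left(X,C \right)} = C X$ ($y{\left(X,C \right)} = X C = C X$)
$\left(y{\left(4,p \right)} + 8\right) u = \left(2 \cdot 4 + 8\right) \left(-9\right) = \left(8 + 8\right) \left(-9\right) = 16 \left(-9\right) = -144$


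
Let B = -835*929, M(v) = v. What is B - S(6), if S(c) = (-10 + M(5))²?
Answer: -775740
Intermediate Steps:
S(c) = 25 (S(c) = (-10 + 5)² = (-5)² = 25)
B = -775715
B - S(6) = -775715 - 1*25 = -775715 - 25 = -775740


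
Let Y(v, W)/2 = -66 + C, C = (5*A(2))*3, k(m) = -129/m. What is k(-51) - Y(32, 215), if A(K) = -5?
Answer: 4837/17 ≈ 284.53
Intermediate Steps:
C = -75 (C = (5*(-5))*3 = -25*3 = -75)
Y(v, W) = -282 (Y(v, W) = 2*(-66 - 75) = 2*(-141) = -282)
k(-51) - Y(32, 215) = -129/(-51) - 1*(-282) = -129*(-1/51) + 282 = 43/17 + 282 = 4837/17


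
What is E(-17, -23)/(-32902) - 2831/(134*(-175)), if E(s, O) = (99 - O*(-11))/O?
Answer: 1069368313/8872846850 ≈ 0.12052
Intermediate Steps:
E(s, O) = (99 + 11*O)/O (E(s, O) = (99 - (-11)*O)/O = (99 + 11*O)/O)
E(-17, -23)/(-32902) - 2831/(134*(-175)) = (11 + 99/(-23))/(-32902) - 2831/(134*(-175)) = (11 + 99*(-1/23))*(-1/32902) - 2831/(-23450) = (11 - 99/23)*(-1/32902) - 2831*(-1/23450) = (154/23)*(-1/32902) + 2831/23450 = -77/378373 + 2831/23450 = 1069368313/8872846850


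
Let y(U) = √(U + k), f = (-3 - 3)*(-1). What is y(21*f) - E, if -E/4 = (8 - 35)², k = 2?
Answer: 2916 + 8*√2 ≈ 2927.3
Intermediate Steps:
f = 6 (f = -6*(-1) = 6)
y(U) = √(2 + U) (y(U) = √(U + 2) = √(2 + U))
E = -2916 (E = -4*(8 - 35)² = -4*(-27)² = -4*729 = -2916)
y(21*f) - E = √(2 + 21*6) - 1*(-2916) = √(2 + 126) + 2916 = √128 + 2916 = 8*√2 + 2916 = 2916 + 8*√2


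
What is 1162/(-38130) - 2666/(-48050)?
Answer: 2384/95325 ≈ 0.025009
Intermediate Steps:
1162/(-38130) - 2666/(-48050) = 1162*(-1/38130) - 2666*(-1/48050) = -581/19065 + 43/775 = 2384/95325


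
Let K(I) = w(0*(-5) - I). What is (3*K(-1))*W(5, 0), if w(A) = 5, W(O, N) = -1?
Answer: -15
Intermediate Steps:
K(I) = 5
(3*K(-1))*W(5, 0) = (3*5)*(-1) = 15*(-1) = -15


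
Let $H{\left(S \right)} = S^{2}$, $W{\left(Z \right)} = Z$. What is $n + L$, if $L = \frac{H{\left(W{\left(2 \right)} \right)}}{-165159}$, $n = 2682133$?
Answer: $\frac{442978404143}{165159} \approx 2.6821 \cdot 10^{6}$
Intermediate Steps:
$L = - \frac{4}{165159}$ ($L = \frac{2^{2}}{-165159} = 4 \left(- \frac{1}{165159}\right) = - \frac{4}{165159} \approx -2.4219 \cdot 10^{-5}$)
$n + L = 2682133 - \frac{4}{165159} = \frac{442978404143}{165159}$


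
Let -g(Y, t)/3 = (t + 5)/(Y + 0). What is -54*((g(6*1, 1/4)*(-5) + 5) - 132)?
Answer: 24597/4 ≈ 6149.3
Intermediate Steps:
g(Y, t) = -3*(5 + t)/Y (g(Y, t) = -3*(t + 5)/(Y + 0) = -3*(5 + t)/Y)
-54*((g(6*1, 1/4)*(-5) + 5) - 132) = -54*(((3*(-5 - 1/4)/((6*1)))*(-5) + 5) - 132) = -54*(((3*(-5 - 1*¼)/6)*(-5) + 5) - 132) = -54*(((3*(⅙)*(-5 - ¼))*(-5) + 5) - 132) = -54*(((3*(⅙)*(-21/4))*(-5) + 5) - 132) = -54*((-21/8*(-5) + 5) - 132) = -54*((105/8 + 5) - 132) = -54*(145/8 - 132) = -54*(-911/8) = 24597/4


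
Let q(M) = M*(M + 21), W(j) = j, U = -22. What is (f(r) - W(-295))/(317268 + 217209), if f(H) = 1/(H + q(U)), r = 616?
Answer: 62737/113665442 ≈ 0.00055194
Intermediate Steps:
q(M) = M*(21 + M)
f(H) = 1/(22 + H) (f(H) = 1/(H - 22*(21 - 22)) = 1/(H - 22*(-1)) = 1/(H + 22) = 1/(22 + H))
(f(r) - W(-295))/(317268 + 217209) = (1/(22 + 616) - 1*(-295))/(317268 + 217209) = (1/638 + 295)/534477 = (1/638 + 295)*(1/534477) = (188211/638)*(1/534477) = 62737/113665442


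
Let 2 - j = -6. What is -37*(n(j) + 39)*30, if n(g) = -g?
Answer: -34410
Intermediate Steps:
j = 8 (j = 2 - 1*(-6) = 2 + 6 = 8)
-37*(n(j) + 39)*30 = -37*(-1*8 + 39)*30 = -37*(-8 + 39)*30 = -37*31*30 = -1147*30 = -34410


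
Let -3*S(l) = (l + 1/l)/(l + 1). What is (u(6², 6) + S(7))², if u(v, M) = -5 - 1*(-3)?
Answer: 37249/7056 ≈ 5.2791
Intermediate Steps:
u(v, M) = -2 (u(v, M) = -5 + 3 = -2)
S(l) = -(l + 1/l)/(3*(1 + l)) (S(l) = -(l + 1/l)/(3*(l + 1)) = -(l + 1/l)/(3*(1 + l)))
(u(6², 6) + S(7))² = (-2 + (⅓)*(-1 - 1*7²)/(7*(1 + 7)))² = (-2 + (⅓)*(⅐)*(-1 - 1*49)/8)² = (-2 + (⅓)*(⅐)*(⅛)*(-1 - 49))² = (-2 + (⅓)*(⅐)*(⅛)*(-50))² = (-2 - 25/84)² = (-193/84)² = 37249/7056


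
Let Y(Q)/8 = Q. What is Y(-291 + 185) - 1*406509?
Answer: -407357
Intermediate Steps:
Y(Q) = 8*Q
Y(-291 + 185) - 1*406509 = 8*(-291 + 185) - 1*406509 = 8*(-106) - 406509 = -848 - 406509 = -407357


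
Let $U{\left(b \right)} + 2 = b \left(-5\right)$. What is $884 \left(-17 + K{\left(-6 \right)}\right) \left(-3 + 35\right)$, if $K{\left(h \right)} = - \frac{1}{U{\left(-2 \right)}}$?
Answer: $-484432$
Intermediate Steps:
$U{\left(b \right)} = -2 - 5 b$ ($U{\left(b \right)} = -2 + b \left(-5\right) = -2 - 5 b$)
$K{\left(h \right)} = - \frac{1}{8}$ ($K{\left(h \right)} = - \frac{1}{-2 - -10} = - \frac{1}{-2 + 10} = - \frac{1}{8}$)
$884 \left(-17 + K{\left(-6 \right)}\right) \left(-3 + 35\right) = 884 \left(-17 - \frac{1}{8}\right) \left(-3 + 35\right) = 884 \left(\left(- \frac{137}{8}\right) 32\right) = 884 \left(-548\right) = -484432$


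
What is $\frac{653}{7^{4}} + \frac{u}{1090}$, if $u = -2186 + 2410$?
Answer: $\frac{624797}{1308545} \approx 0.47747$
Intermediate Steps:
$u = 224$
$\frac{653}{7^{4}} + \frac{u}{1090} = \frac{653}{7^{4}} + \frac{224}{1090} = \frac{653}{2401} + 224 \cdot \frac{1}{1090} = 653 \cdot \frac{1}{2401} + \frac{112}{545} = \frac{653}{2401} + \frac{112}{545} = \frac{624797}{1308545}$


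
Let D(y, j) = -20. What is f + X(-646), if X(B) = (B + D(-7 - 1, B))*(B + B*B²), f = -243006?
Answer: 179544553806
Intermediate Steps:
X(B) = (-20 + B)*(B + B³) (X(B) = (B - 20)*(B + B*B²) = (-20 + B)*(B + B³))
f + X(-646) = -243006 - 646*(-20 - 646 + (-646)³ - 20*(-646)²) = -243006 - 646*(-20 - 646 - 269586136 - 20*417316) = -243006 - 646*(-20 - 646 - 269586136 - 8346320) = -243006 - 646*(-277933122) = -243006 + 179544796812 = 179544553806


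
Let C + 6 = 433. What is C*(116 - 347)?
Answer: -98637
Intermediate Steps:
C = 427 (C = -6 + 433 = 427)
C*(116 - 347) = 427*(116 - 347) = 427*(-231) = -98637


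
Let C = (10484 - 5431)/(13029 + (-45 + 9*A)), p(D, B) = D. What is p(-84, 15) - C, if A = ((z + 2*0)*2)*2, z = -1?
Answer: -1092685/12948 ≈ -84.390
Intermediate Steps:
A = -4 (A = ((-1 + 2*0)*2)*2 = ((-1 + 0)*2)*2 = -1*2*2 = -2*2 = -4)
C = 5053/12948 (C = (10484 - 5431)/(13029 + (-45 + 9*(-4))) = 5053/(13029 + (-45 - 36)) = 5053/(13029 - 81) = 5053/12948 ≈ 0.39025)
p(-84, 15) - C = -84 - 1*5053/12948 = -84 - 5053/12948 = -1092685/12948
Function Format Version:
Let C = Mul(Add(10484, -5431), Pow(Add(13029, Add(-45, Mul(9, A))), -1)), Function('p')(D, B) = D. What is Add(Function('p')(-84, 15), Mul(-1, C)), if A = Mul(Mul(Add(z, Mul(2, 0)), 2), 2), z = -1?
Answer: Rational(-1092685, 12948) ≈ -84.390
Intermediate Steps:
A = -4 (A = Mul(Mul(Add(-1, Mul(2, 0)), 2), 2) = Mul(Mul(Add(-1, 0), 2), 2) = Mul(Mul(-1, 2), 2) = Mul(-2, 2) = -4)
C = Rational(5053, 12948) (C = Mul(Add(10484, -5431), Pow(Add(13029, Add(-45, Mul(9, -4))), -1)) = Mul(5053, Pow(Add(13029, Add(-45, -36)), -1)) = Mul(5053, Pow(Add(13029, -81), -1)) = Mul(5053, Pow(12948, -1)) = Mul(5053, Rational(1, 12948)) = Rational(5053, 12948) ≈ 0.39025)
Add(Function('p')(-84, 15), Mul(-1, C)) = Add(-84, Mul(-1, Rational(5053, 12948))) = Add(-84, Rational(-5053, 12948)) = Rational(-1092685, 12948)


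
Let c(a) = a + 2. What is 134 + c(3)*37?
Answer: 319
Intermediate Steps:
c(a) = 2 + a
134 + c(3)*37 = 134 + (2 + 3)*37 = 134 + 5*37 = 134 + 185 = 319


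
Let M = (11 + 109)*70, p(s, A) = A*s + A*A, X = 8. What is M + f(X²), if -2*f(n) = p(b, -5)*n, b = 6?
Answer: 8560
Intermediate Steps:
p(s, A) = A² + A*s (p(s, A) = A*s + A² = A² + A*s)
f(n) = 5*n/2 (f(n) = -(-5*(-5 + 6))*n/2 = -(-5*1)*n/2 = -(-5)*n/2 = 5*n/2)
M = 8400 (M = 120*70 = 8400)
M + f(X²) = 8400 + (5/2)*8² = 8400 + (5/2)*64 = 8400 + 160 = 8560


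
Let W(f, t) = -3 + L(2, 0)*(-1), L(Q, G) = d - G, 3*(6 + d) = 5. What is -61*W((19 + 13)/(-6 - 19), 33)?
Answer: -244/3 ≈ -81.333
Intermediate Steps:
d = -13/3 (d = -6 + (1/3)*5 = -6 + 5/3 = -13/3 ≈ -4.3333)
L(Q, G) = -13/3 - G
W(f, t) = 4/3 (W(f, t) = -3 + (-13/3 - 1*0)*(-1) = -3 + (-13/3 + 0)*(-1) = -3 - 13/3*(-1) = -3 + 13/3 = 4/3)
-61*W((19 + 13)/(-6 - 19), 33) = -61*4/3 = -244/3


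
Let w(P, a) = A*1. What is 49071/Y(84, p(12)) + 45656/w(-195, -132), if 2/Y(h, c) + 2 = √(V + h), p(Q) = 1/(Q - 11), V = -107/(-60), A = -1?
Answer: -94727 + 16357*√77205/20 ≈ 1.3252e+5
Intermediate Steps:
w(P, a) = -1 (w(P, a) = -1*1 = -1)
V = 107/60 (V = -107*(-1/60) = 107/60 ≈ 1.7833)
p(Q) = 1/(-11 + Q)
Y(h, c) = 2/(-2 + √(107/60 + h))
49071/Y(84, p(12)) + 45656/w(-195, -132) = 49071/((60/(-60 + √15*√(107 + 60*84)))) + 45656/(-1) = 49071/((60/(-60 + √15*√(107 + 5040)))) + 45656*(-1) = 49071/((60/(-60 + √15*√5147))) - 45656 = 49071/((60/(-60 + √77205))) - 45656 = 49071*(-1 + √77205/60) - 45656 = (-49071 + 16357*√77205/20) - 45656 = -94727 + 16357*√77205/20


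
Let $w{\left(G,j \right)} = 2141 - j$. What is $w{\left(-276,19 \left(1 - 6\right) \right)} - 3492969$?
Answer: $-3490733$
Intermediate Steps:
$w{\left(-276,19 \left(1 - 6\right) \right)} - 3492969 = \left(2141 - 19 \left(1 - 6\right)\right) - 3492969 = \left(2141 - 19 \left(-5\right)\right) - 3492969 = \left(2141 - -95\right) - 3492969 = \left(2141 + 95\right) - 3492969 = 2236 - 3492969 = -3490733$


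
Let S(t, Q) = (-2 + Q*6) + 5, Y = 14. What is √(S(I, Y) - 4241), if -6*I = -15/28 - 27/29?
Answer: I*√4154 ≈ 64.452*I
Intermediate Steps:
I = 397/1624 (I = -(-15/28 - 27/29)/6 = -⅙*(-1191/812) = 397/1624 ≈ 0.24446)
S(t, Q) = 3 + 6*Q (S(t, Q) = (-2 + 6*Q) + 5 = 3 + 6*Q)
√(S(I, Y) - 4241) = √((3 + 6*14) - 4241) = √((3 + 84) - 4241) = √(87 - 4241) = √(-4154) = I*√4154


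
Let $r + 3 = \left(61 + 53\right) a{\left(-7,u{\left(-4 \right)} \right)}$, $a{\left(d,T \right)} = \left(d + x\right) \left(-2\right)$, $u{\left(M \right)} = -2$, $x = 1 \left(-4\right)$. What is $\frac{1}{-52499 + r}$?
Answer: $- \frac{1}{49994} \approx -2.0002 \cdot 10^{-5}$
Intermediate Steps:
$x = -4$
$a{\left(d,T \right)} = 8 - 2 d$ ($a{\left(d,T \right)} = \left(d - 4\right) \left(-2\right) = \left(-4 + d\right) \left(-2\right) = 8 - 2 d$)
$r = 2505$ ($r = -3 + \left(61 + 53\right) \left(8 - -14\right) = -3 + 114 \left(8 + 14\right) = -3 + 114 \cdot 22 = -3 + 2508 = 2505$)
$\frac{1}{-52499 + r} = \frac{1}{-52499 + 2505} = \frac{1}{-49994} = - \frac{1}{49994}$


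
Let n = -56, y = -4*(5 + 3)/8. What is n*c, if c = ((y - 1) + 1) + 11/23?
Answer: 4536/23 ≈ 197.22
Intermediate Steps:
y = -4 (y = -4*8*(1/8) = -32*1/8 = -4)
c = -81/23 (c = ((-4 - 1) + 1) + 11/23 = (-5 + 1) + 11*(1/23) = -4 + 11/23 = -81/23 ≈ -3.5217)
n*c = -56*(-81/23) = 4536/23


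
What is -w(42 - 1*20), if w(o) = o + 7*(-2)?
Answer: -8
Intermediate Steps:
w(o) = -14 + o (w(o) = o - 14 = -14 + o)
-w(42 - 1*20) = -(-14 + (42 - 1*20)) = -(-14 + (42 - 20)) = -(-14 + 22) = -1*8 = -8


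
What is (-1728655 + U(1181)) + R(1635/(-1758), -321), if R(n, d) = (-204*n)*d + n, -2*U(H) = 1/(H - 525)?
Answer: -687934837973/384416 ≈ -1.7896e+6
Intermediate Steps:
U(H) = -1/(2*(-525 + H)) (U(H) = -1/(2*(H - 525)) = -1/(2*(-525 + H)))
R(n, d) = n - 204*d*n (R(n, d) = -204*d*n + n = n - 204*d*n)
(-1728655 + U(1181)) + R(1635/(-1758), -321) = (-1728655 - 1/(-1050 + 2*1181)) + (1635/(-1758))*(1 - 204*(-321)) = (-1728655 - 1/(-1050 + 2362)) + (1635*(-1/1758))*(1 + 65484) = (-1728655 - 1/1312) - 545/586*65485 = (-1728655 - 1*1/1312) - 35689325/586 = (-1728655 - 1/1312) - 35689325/586 = -2267995361/1312 - 35689325/586 = -687934837973/384416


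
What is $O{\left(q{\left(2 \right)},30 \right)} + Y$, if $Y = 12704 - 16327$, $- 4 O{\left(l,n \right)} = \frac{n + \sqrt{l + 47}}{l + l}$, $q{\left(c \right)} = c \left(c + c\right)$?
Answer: $- \frac{115951}{32} - \frac{\sqrt{55}}{64} \approx -3623.6$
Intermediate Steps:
$q{\left(c \right)} = 2 c^{2}$ ($q{\left(c \right)} = c 2 c = 2 c^{2}$)
$O{\left(l,n \right)} = - \frac{n + \sqrt{47 + l}}{8 l}$ ($O{\left(l,n \right)} = - \frac{\left(n + \sqrt{l + 47}\right) \frac{1}{l + l}}{4} = - \frac{\left(n + \sqrt{47 + l}\right) \frac{1}{2 l}}{4} = - \frac{\frac{1}{2} \frac{1}{l} \left(n + \sqrt{47 + l}\right)}{4} = - \frac{n + \sqrt{47 + l}}{8 l}$)
$Y = -3623$
$O{\left(q{\left(2 \right)},30 \right)} + Y = \frac{\left(-1\right) 30 - \sqrt{47 + 2 \cdot 2^{2}}}{8 \cdot 2 \cdot 2^{2}} - 3623 = \frac{-30 - \sqrt{47 + 2 \cdot 4}}{8 \cdot 2 \cdot 4} - 3623 = \frac{-30 - \sqrt{47 + 8}}{8 \cdot 8} - 3623 = \frac{1}{8} \cdot \frac{1}{8} \left(-30 - \sqrt{55}\right) - 3623 = \left(- \frac{15}{32} - \frac{\sqrt{55}}{64}\right) - 3623 = - \frac{115951}{32} - \frac{\sqrt{55}}{64}$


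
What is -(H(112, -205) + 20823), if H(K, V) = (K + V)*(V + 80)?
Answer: -32448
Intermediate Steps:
H(K, V) = (80 + V)*(K + V) (H(K, V) = (K + V)*(80 + V) = (80 + V)*(K + V))
-(H(112, -205) + 20823) = -(((-205)**2 + 80*112 + 80*(-205) + 112*(-205)) + 20823) = -((42025 + 8960 - 16400 - 22960) + 20823) = -(11625 + 20823) = -1*32448 = -32448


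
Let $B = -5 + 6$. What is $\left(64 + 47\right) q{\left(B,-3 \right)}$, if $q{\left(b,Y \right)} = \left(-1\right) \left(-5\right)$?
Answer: $555$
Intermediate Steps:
$B = 1$
$q{\left(b,Y \right)} = 5$
$\left(64 + 47\right) q{\left(B,-3 \right)} = \left(64 + 47\right) 5 = 111 \cdot 5 = 555$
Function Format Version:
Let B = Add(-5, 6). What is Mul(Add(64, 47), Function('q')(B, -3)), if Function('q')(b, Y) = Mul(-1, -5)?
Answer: 555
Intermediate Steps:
B = 1
Function('q')(b, Y) = 5
Mul(Add(64, 47), Function('q')(B, -3)) = Mul(Add(64, 47), 5) = Mul(111, 5) = 555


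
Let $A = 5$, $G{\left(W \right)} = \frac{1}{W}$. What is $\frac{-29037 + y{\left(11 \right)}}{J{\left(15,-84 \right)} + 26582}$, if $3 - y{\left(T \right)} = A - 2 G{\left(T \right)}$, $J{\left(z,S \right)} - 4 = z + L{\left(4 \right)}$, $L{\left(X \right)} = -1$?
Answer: $- \frac{319427}{292600} \approx -1.0917$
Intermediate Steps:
$J{\left(z,S \right)} = 3 + z$ ($J{\left(z,S \right)} = 4 + \left(z - 1\right) = 4 + \left(-1 + z\right) = 3 + z$)
$y{\left(T \right)} = -2 + \frac{2}{T}$ ($y{\left(T \right)} = 3 - \left(5 - \frac{2}{T}\right) = -2 + \frac{2}{T}$)
$\frac{-29037 + y{\left(11 \right)}}{J{\left(15,-84 \right)} + 26582} = \frac{-29037 - \left(2 - \frac{2}{11}\right)}{\left(3 + 15\right) + 26582} = \frac{-29037 + \left(-2 + 2 \cdot \frac{1}{11}\right)}{18 + 26582} = \frac{-29037 + \left(-2 + \frac{2}{11}\right)}{26600} = \left(-29037 - \frac{20}{11}\right) \frac{1}{26600} = \left(- \frac{319427}{11}\right) \frac{1}{26600} = - \frac{319427}{292600}$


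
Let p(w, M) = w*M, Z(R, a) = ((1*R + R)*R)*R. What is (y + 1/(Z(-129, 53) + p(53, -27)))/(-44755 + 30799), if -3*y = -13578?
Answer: -19438305533/59938354404 ≈ -0.32431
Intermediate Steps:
y = 4526 (y = -⅓*(-13578) = 4526)
Z(R, a) = 2*R³ (Z(R, a) = ((R + R)*R)*R = ((2*R)*R)*R = (2*R²)*R = 2*R³)
p(w, M) = M*w
(y + 1/(Z(-129, 53) + p(53, -27)))/(-44755 + 30799) = (4526 + 1/(2*(-129)³ - 27*53))/(-44755 + 30799) = (4526 + 1/(2*(-2146689) - 1431))/(-13956) = (4526 + 1/(-4293378 - 1431))*(-1/13956) = (4526 + 1/(-4294809))*(-1/13956) = (4526 - 1/4294809)*(-1/13956) = (19438305533/4294809)*(-1/13956) = -19438305533/59938354404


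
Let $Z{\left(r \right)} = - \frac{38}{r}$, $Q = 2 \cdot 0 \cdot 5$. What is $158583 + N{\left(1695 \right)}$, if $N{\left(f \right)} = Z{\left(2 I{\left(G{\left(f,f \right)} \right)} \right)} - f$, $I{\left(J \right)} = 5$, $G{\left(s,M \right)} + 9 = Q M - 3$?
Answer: $\frac{784421}{5} \approx 1.5688 \cdot 10^{5}$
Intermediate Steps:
$Q = 0$ ($Q = 0 \cdot 5 = 0$)
$G{\left(s,M \right)} = -12$ ($G{\left(s,M \right)} = -9 - \left(3 + 0 M\right) = -9 + \left(0 - 3\right) = -9 - 3 = -12$)
$N{\left(f \right)} = - \frac{19}{5} - f$ ($N{\left(f \right)} = - \frac{38}{2 \cdot 5} - f = - \frac{38}{10} - f = \left(-38\right) \frac{1}{10} - f = - \frac{19}{5} - f$)
$158583 + N{\left(1695 \right)} = 158583 - \frac{8494}{5} = \frac{784421}{5}$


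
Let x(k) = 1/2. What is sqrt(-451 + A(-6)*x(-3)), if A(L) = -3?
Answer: I*sqrt(1810)/2 ≈ 21.272*I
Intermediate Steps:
x(k) = 1/2
sqrt(-451 + A(-6)*x(-3)) = sqrt(-451 - 3*1/2) = sqrt(-451 - 3/2) = sqrt(-905/2) = I*sqrt(1810)/2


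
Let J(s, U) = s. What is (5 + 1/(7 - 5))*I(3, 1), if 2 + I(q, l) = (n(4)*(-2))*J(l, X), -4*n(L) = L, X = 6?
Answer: 0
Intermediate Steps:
n(L) = -L/4
I(q, l) = -2 + 2*l (I(q, l) = -2 + (-1/4*4*(-2))*l = -2 + (-1*(-2))*l = -2 + 2*l)
(5 + 1/(7 - 5))*I(3, 1) = (5 + 1/(7 - 5))*(-2 + 2*1) = (5 + 1/2)*(-2 + 2) = (5 + 1/2)*0 = (11/2)*0 = 0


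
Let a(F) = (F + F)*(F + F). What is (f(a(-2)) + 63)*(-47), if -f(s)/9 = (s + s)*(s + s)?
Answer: 430191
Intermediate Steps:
a(F) = 4*F**2 (a(F) = (2*F)*(2*F) = 4*F**2)
f(s) = -36*s**2 (f(s) = -9*(s + s)*(s + s) = -9*2*s*2*s = -36*s**2)
(f(a(-2)) + 63)*(-47) = (-36*(4*(-2)**2)**2 + 63)*(-47) = (-36*(4*4)**2 + 63)*(-47) = (-36*16**2 + 63)*(-47) = (-36*256 + 63)*(-47) = (-9216 + 63)*(-47) = -9153*(-47) = 430191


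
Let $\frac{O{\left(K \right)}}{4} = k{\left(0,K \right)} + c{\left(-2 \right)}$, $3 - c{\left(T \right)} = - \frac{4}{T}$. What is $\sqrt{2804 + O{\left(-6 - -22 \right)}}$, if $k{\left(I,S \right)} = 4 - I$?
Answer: $2 \sqrt{706} \approx 53.141$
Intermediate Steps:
$c{\left(T \right)} = 3 + \frac{4}{T}$ ($c{\left(T \right)} = 3 - - \frac{4}{T} = 3 + \frac{4}{T}$)
$O{\left(K \right)} = 20$ ($O{\left(K \right)} = 4 \left(\left(4 - 0\right) + \left(3 + \frac{4}{-2}\right)\right) = 4 \left(\left(4 + 0\right) + \left(3 + 4 \left(- \frac{1}{2}\right)\right)\right) = 4 \left(4 + \left(3 - 2\right)\right) = 4 \left(4 + 1\right) = 4 \cdot 5 = 20$)
$\sqrt{2804 + O{\left(-6 - -22 \right)}} = \sqrt{2804 + 20} = \sqrt{2824} = 2 \sqrt{706}$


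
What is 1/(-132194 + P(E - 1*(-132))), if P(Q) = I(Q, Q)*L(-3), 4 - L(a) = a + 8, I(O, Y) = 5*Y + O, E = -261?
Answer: -1/131420 ≈ -7.6092e-6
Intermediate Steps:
I(O, Y) = O + 5*Y
L(a) = -4 - a (L(a) = 4 - (a + 8) = 4 - (8 + a) = 4 + (-8 - a) = -4 - a)
P(Q) = -6*Q (P(Q) = (Q + 5*Q)*(-4 - 1*(-3)) = (6*Q)*(-4 + 3) = (6*Q)*(-1) = -6*Q)
1/(-132194 + P(E - 1*(-132))) = 1/(-132194 - 6*(-261 - 1*(-132))) = 1/(-132194 - 6*(-261 + 132)) = 1/(-132194 - 6*(-129)) = 1/(-132194 + 774) = 1/(-131420) = -1/131420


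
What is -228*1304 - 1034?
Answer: -298346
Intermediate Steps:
-228*1304 - 1034 = -297312 - 1034 = -298346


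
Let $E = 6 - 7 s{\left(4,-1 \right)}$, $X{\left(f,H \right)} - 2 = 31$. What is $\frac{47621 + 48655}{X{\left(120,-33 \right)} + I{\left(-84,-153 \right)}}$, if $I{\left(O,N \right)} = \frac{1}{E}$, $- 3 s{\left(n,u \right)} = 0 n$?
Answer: $\frac{577656}{199} \approx 2902.8$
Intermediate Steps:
$s{\left(n,u \right)} = 0$ ($s{\left(n,u \right)} = - \frac{0 n}{3} = \left(- \frac{1}{3}\right) 0 = 0$)
$X{\left(f,H \right)} = 33$ ($X{\left(f,H \right)} = 2 + 31 = 33$)
$E = 6$ ($E = 6 - 0 = 6 + 0 = 6$)
$I{\left(O,N \right)} = \frac{1}{6}$
$\frac{47621 + 48655}{X{\left(120,-33 \right)} + I{\left(-84,-153 \right)}} = \frac{47621 + 48655}{33 + \frac{1}{6}} = \frac{96276}{\frac{199}{6}} = 96276 \cdot \frac{6}{199} = \frac{577656}{199}$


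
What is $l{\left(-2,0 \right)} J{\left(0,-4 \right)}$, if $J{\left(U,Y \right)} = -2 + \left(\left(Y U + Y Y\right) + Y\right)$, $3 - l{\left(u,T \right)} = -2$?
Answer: $50$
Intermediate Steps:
$l{\left(u,T \right)} = 5$ ($l{\left(u,T \right)} = 3 - -2 = 3 + 2 = 5$)
$J{\left(U,Y \right)} = -2 + Y + Y^{2} + U Y$ ($J{\left(U,Y \right)} = -2 + \left(\left(U Y + Y^{2}\right) + Y\right) = -2 + \left(\left(Y^{2} + U Y\right) + Y\right) = -2 + \left(Y + Y^{2} + U Y\right) = -2 + Y + Y^{2} + U Y$)
$l{\left(-2,0 \right)} J{\left(0,-4 \right)} = 5 \left(-2 - 4 + \left(-4\right)^{2} + 0 \left(-4\right)\right) = 5 \left(-2 - 4 + 16 + 0\right) = 5 \cdot 10 = 50$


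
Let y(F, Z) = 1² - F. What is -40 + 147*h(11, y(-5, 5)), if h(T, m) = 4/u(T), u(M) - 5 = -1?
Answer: 107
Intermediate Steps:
u(M) = 4 (u(M) = 5 - 1 = 4)
y(F, Z) = 1 - F
h(T, m) = 1 (h(T, m) = 4/4 = 4*(¼) = 1)
-40 + 147*h(11, y(-5, 5)) = -40 + 147*1 = -40 + 147 = 107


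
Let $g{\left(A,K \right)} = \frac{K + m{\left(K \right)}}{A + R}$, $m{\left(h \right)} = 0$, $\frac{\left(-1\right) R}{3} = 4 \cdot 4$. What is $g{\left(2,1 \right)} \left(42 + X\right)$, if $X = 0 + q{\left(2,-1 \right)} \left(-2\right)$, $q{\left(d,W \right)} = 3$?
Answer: $- \frac{18}{23} \approx -0.78261$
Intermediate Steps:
$R = -48$ ($R = - 3 \cdot 4 \cdot 4 = \left(-3\right) 16 = -48$)
$g{\left(A,K \right)} = \frac{K}{-48 + A}$ ($g{\left(A,K \right)} = \frac{K + 0}{A - 48} = \frac{K}{-48 + A}$)
$X = -6$ ($X = 0 + 3 \left(-2\right) = 0 - 6 = -6$)
$g{\left(2,1 \right)} \left(42 + X\right) = 1 \frac{1}{-48 + 2} \left(42 - 6\right) = 1 \frac{1}{-46} \cdot 36 = 1 \left(- \frac{1}{46}\right) 36 = \left(- \frac{1}{46}\right) 36 = - \frac{18}{23}$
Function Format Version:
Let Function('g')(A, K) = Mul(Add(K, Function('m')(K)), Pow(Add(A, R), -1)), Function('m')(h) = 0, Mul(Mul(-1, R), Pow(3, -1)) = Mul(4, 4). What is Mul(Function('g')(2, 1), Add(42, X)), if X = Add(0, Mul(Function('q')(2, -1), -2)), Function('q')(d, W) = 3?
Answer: Rational(-18, 23) ≈ -0.78261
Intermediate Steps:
R = -48 (R = Mul(-3, Mul(4, 4)) = Mul(-3, 16) = -48)
Function('g')(A, K) = Mul(K, Pow(Add(-48, A), -1)) (Function('g')(A, K) = Mul(Add(K, 0), Pow(Add(A, -48), -1)) = Mul(K, Pow(Add(-48, A), -1)))
X = -6 (X = Add(0, Mul(3, -2)) = Add(0, -6) = -6)
Mul(Function('g')(2, 1), Add(42, X)) = Mul(Mul(1, Pow(Add(-48, 2), -1)), Add(42, -6)) = Mul(Mul(1, Pow(-46, -1)), 36) = Mul(Mul(1, Rational(-1, 46)), 36) = Mul(Rational(-1, 46), 36) = Rational(-18, 23)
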